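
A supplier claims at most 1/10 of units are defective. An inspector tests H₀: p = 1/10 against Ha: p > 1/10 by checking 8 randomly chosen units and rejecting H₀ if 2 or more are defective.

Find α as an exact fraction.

Under H₀, S ~ Binomial(8, 1/10); the Type I error rate is P(S ≥ 2).
Computing the lower-tail complement: 1 − 81310473/100000000 = 18689527/100000000.

18689527/100000000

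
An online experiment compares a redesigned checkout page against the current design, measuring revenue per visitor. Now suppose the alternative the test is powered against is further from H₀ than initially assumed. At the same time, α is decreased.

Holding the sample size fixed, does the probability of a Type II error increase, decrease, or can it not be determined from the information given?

Cannot be determined from the information given.

The first change alone would make β decrease; the second alone would make β increase. Which effect dominates depends on the magnitudes, which are not given.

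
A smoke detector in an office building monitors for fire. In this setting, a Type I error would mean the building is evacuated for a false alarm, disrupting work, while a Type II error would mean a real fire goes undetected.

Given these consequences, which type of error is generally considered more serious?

Type II error

The Type II consequence (a real fire goes undetected) is more severe than the Type I consequence (the building is evacuated for a false alarm, disrupting work).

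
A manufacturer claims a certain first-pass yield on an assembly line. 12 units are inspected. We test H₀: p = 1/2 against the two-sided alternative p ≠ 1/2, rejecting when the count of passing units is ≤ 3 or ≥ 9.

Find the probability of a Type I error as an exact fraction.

α = P(Y ≤ 3 or Y ≥ 9 | p = 1/2), Y ~ Binomial(12, 1/2).
Each tail has probability (1 + 12 + 66 + 220)/4096; doubling gives α = 598/4096 = 299/2048.

299/2048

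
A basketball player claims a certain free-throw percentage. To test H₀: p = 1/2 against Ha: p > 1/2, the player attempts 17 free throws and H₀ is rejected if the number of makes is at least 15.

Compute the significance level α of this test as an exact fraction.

77/65536

α = P(reject H₀ | H₀ true) = P(X ≥ 15 | p = 1/2), with X ~ Binomial(17, 1/2).
That's C(17,15) + C(17,16) + C(17,17) over 2^17, i.e. (136 + 17 + 1)/131072 = 154/131072 = 77/65536.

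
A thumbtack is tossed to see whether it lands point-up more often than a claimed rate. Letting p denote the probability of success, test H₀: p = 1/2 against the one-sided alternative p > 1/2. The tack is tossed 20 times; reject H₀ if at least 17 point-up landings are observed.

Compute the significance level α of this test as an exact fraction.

1351/1048576

α = P(reject H₀ | H₀ true) = P(K ≥ 17 | p = 1/2), with K ~ Binomial(20, 1/2).
Summing the upper tail: (1140 + 190 + 20 + 1) / 2^20 = 1351/1048576.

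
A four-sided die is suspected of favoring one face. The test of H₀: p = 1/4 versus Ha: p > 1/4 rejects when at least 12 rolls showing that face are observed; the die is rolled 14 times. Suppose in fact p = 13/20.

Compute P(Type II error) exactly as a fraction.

A Type II error is failing to reject when Ha holds: with p = 13/20, β = P(X ≤ 11).
Adding the binomial probabilities P(X=0)+…+P(X=11) at p = 13/20 gives 750447350803558569/819200000000000000.

750447350803558569/819200000000000000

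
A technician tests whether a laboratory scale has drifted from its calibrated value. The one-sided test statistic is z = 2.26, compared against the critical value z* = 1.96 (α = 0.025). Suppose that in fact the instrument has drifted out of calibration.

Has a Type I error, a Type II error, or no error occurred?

The conventional null hypothesis is that the instrument is correctly calibrated.
Since z = 2.26 > z* = 1.96, H₀ is rejected.
H₀ is false (actually the instrument has drifted out of calibration).
The decision matches the true state — no error.

No error — this is a correct decision.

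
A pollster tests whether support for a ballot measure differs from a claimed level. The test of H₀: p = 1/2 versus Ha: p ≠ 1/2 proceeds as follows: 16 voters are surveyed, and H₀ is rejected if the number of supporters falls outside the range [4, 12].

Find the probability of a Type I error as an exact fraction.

The significance level is the null-hypothesis probability of the rejection region {≤3} ∪ {≥13}.
The two tails are symmetric, so α = 2·(1 + 16 + 120 + 560)/2^16 = 1394/65536 = 697/32768.

697/32768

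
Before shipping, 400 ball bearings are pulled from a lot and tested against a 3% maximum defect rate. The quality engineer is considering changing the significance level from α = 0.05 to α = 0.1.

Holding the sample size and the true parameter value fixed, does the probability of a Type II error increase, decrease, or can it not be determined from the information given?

Relaxing α lowers the evidence threshold; under Ha, outcomes that previously fell short now trigger rejection.

It decreases.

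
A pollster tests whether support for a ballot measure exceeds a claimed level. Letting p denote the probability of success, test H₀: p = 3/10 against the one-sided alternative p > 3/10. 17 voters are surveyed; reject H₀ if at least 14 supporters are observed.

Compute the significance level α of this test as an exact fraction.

α = P(reject H₀ | H₀ true) = P(S ≥ 14 | p = 3/10), with S ~ Binomial(17, 3/10).
P(S ≥ 14) = Σ_{j=14}^{17} C(17,j)·(3/10)^j·(7/10)^{17-j} = 121645250577/10000000000000000.

121645250577/10000000000000000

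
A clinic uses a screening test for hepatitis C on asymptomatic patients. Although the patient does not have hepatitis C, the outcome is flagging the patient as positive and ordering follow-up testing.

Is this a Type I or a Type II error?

Type I error

The null hypothesis here is that the patient does not have hepatitis C.
'Flagging the patient as positive and ordering follow-up testing' corresponds to rejecting H₀.
H₀ was rejected but H₀ is true — a Type I error (false positive).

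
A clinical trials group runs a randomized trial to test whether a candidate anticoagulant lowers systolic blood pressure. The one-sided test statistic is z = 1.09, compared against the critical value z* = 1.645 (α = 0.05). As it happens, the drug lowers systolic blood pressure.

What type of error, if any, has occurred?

Type II error

The conventional null hypothesis is that the drug has no effect on systolic blood pressure.
Since z = 1.09 ≤ z* = 1.645, H₀ is not rejected.
H₀ is false (actually the drug lowers systolic blood pressure).
Failing to reject a false H₀ is a Type II error.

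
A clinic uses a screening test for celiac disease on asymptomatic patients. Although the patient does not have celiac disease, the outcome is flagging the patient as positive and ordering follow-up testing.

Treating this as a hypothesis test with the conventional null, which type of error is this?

The null hypothesis here is that the patient does not have celiac disease.
'Flagging the patient as positive and ordering follow-up testing' corresponds to rejecting H₀.
H₀ was rejected but H₀ is true — a Type I error (false positive).

Type I error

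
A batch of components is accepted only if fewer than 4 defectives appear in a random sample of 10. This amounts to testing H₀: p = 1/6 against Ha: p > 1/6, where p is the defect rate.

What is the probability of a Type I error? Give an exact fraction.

Under H₀, S ~ Binomial(10, 1/6); the Type I error rate is P(S ≥ 4).
α = 1 − P(S ≤ 3) = 1 − 390625/419904 = 29279/419904.

29279/419904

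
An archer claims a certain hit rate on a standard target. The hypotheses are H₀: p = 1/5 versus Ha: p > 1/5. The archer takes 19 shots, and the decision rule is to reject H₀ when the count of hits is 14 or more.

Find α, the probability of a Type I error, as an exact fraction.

α = P(reject H₀ | H₀ true) = P(S ≥ 14 | p = 1/5), with S ~ Binomial(19, 1/5).
Summing C(19,j)(1/5)^j(4/5)^{19−j} for j = 14,…,19 gives 12964157/19073486328125.

12964157/19073486328125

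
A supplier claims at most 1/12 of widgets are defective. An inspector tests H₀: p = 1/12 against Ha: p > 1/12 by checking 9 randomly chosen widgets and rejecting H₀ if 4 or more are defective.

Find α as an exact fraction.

5563363/1289945088

The significance level is the probability, assuming p = 1/12, of seeing 4 or more defectives in 9 draws.
Computing the lower-tail complement: 1 − 1284381725/1289945088 = 5563363/1289945088.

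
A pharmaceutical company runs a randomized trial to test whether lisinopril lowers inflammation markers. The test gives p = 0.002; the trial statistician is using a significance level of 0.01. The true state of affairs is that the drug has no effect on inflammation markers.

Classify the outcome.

Type I error

The conventional null hypothesis is that the drug has no effect on inflammation markers.
Since p = 0.002 < α = 0.01, H₀ is rejected.
H₀ is true (actually the drug has no effect on inflammation markers).
Rejecting a true H₀ is a Type I error.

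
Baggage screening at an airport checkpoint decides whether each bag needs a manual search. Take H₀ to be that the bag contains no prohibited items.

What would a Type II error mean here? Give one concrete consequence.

A Type II error would mean concluding that the bag contains no prohibited items (or at least failing to establish that the bag contains a prohibited item) when in fact the bag contains a prohibited item. Consequence: a prohibited item passes through security undetected.

A Type II error is failing to reject H₀ when H₀ is false.
Here that means letting the bag through when actually the bag contains a prohibited item.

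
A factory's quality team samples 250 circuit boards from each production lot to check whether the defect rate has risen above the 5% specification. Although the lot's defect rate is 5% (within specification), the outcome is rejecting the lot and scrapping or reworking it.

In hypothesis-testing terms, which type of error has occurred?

The null hypothesis here is that the lot's defect rate is 5% (within specification).
'Rejecting the lot and scrapping or reworking it' corresponds to rejecting H₀.
H₀ was rejected but H₀ is true — a Type I error (false positive).

Type I error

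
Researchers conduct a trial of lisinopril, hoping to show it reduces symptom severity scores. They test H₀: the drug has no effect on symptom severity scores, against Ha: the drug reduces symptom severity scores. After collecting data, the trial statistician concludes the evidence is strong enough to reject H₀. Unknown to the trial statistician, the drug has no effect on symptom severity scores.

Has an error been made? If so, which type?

H₀ was rejected, but H₀ is actually true.
Rejecting a true null hypothesis is a Type I error (false positive).

Type I error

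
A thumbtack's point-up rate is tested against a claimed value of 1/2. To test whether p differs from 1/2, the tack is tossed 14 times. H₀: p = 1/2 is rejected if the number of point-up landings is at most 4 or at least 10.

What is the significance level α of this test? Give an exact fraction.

Under H₀, X ~ Binomial(14, 1/2); α is the probability of landing in either tail, P(X ≤ 4) + P(X ≥ 10).
Each tail has probability (1 + 14 + 91 + 364 + 1001)/16384; doubling gives α = 2942/16384 = 1471/8192.

1471/8192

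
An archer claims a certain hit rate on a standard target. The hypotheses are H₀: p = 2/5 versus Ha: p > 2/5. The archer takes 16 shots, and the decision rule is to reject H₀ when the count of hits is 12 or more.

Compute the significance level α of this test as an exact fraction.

149405696/30517578125

Under H₀, X ~ Binomial(16, 2/5), and α = P(X ≥ 12).
P(X ≥ 12) = Σ_{j=12}^{16} C(16,j)·(2/5)^j·(3/5)^{16-j} = 149405696/30517578125.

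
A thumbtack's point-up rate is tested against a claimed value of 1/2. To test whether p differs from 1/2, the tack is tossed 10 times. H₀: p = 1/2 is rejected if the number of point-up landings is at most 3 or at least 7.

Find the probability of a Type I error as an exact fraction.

11/32

α = P(Y ≤ 3 or Y ≥ 7 | p = 1/2), Y ~ Binomial(10, 1/2).
Each tail has probability (1 + 10 + 45 + 120)/1024; doubling gives α = 352/1024 = 11/32.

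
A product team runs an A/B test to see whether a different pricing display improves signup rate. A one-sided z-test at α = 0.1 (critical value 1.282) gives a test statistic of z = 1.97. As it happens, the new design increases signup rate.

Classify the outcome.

No error (correct decision).

The conventional null hypothesis is that the new design has no effect on signup rate.
Since z = 1.97 > z* = 1.282, H₀ is rejected.
H₀ is false (actually the new design increases signup rate).
The decision matches the true state — no error.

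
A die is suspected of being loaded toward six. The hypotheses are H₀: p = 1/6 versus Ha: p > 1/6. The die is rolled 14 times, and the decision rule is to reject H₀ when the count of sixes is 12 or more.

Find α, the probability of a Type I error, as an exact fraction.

The Type I error probability is α = P(X ≥ 12) computed under H₀, where X ~ Binomial(14, 1/6).
P(X ≥ 12) = Σ_{j=12}^{14} C(14,j)·(1/6)^j·(5/6)^{14-j} = 391/13060694016.

391/13060694016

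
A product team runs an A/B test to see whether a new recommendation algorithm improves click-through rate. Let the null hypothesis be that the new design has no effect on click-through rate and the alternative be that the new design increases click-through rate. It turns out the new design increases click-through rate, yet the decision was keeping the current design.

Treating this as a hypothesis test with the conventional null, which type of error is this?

'Keeping the current design' corresponds to failing to reject H₀.
H₀ was not rejected but H₀ is false — a Type II error (false negative).

Type II error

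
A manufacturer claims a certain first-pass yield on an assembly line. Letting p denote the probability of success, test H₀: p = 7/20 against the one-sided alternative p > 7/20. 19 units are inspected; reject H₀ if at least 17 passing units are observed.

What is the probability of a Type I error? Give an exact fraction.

The Type I error probability is α = P(X ≥ 17) computed under H₀, where X ~ Binomial(19, 7/20).
P(X ≥ 17) = Σ_{j=17}^{19} C(19,j)·(7/20)^j·(13/20)^{19-j} = 7136406277585549139/5242880000000000000000000.

7136406277585549139/5242880000000000000000000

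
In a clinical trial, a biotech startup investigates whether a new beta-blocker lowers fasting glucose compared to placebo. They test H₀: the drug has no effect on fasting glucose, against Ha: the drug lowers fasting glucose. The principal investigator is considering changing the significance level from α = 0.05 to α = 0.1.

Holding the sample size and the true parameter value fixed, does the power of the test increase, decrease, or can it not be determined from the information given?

Relaxing α lowers the evidence threshold; under Ha, outcomes that previously fell short now trigger rejection.
Since power = 1 − β and β decreases, power increases.

It increases.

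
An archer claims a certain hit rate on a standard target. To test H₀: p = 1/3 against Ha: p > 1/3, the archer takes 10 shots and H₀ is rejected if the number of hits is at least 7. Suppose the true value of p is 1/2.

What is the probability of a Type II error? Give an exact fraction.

A Type II error is failing to reject when Ha holds: with p = 1/2, β = P(S ≤ 6).
Summing C(10,j)·(1/2)^j·(1/2)^{10-j} for j = 0..6 gives 53/64.

53/64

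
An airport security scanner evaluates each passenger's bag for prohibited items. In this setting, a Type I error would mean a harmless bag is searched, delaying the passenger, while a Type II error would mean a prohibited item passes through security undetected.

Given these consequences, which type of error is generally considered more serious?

Type II error

The Type II consequence (a prohibited item passes through security undetected) is more severe than the Type I consequence (a harmless bag is searched, delaying the passenger).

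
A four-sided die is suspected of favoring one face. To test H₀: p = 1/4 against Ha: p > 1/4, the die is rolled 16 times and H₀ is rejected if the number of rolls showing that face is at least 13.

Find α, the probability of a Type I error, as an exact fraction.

16249/4294967296

The Type I error probability is α = P(K ≥ 13) computed under H₀, where K ~ Binomial(16, 1/4).
Summing C(16,j)(1/4)^j(3/4)^{16−j} for j = 13,…,16 gives 16249/4294967296.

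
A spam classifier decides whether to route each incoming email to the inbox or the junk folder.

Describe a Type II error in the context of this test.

A Type II error would mean concluding that the message is legitimate (not spam) (or at least failing to establish that the message is spam) when in fact the message is spam.

With the conventional null hypothesis that the message is legitimate (not spam):
A Type II error is failing to reject H₀ when H₀ is false.
Here that means delivering the message to the inbox when actually the message is spam.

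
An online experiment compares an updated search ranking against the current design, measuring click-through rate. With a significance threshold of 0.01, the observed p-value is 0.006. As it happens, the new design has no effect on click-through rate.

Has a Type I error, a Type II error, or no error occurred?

The conventional null hypothesis is that the new design has no effect on click-through rate.
Since p = 0.006 < α = 0.01, H₀ is rejected.
H₀ is true (actually the new design has no effect on click-through rate).
Rejecting a true H₀ is a Type I error.

Type I error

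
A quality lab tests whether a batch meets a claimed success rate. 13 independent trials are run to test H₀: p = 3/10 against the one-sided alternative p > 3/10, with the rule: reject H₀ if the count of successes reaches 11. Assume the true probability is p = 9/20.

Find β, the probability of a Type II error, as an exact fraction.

A Type II error is failing to reject when Ha holds: with p = 9/20, β = P(K ≤ 10).
Equivalently, β = 1 − P(K ≥ 11) = 40790448134932573/40960000000000000.

40790448134932573/40960000000000000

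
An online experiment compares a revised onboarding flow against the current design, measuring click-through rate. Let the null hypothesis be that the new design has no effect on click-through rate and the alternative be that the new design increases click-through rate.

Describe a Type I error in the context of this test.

A Type I error is rejecting H₀ when H₀ is true.
Here that means shipping the new feature to all users when actually the new design has no effect on click-through rate.

A Type I error would mean concluding that the new design increases click-through rate when in fact the new design has no effect on click-through rate.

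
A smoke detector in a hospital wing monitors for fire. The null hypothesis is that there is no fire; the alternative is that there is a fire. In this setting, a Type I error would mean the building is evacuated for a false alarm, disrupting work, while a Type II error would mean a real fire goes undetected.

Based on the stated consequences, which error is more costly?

Type II error

The Type II consequence (a real fire goes undetected) is more severe than the Type I consequence (the building is evacuated for a false alarm, disrupting work).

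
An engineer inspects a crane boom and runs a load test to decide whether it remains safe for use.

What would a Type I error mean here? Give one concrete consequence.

A Type I error would mean concluding that the structure is structurally deficient when in fact the structure meets the required load capacity (safe). Consequence: a sound structure is closed unnecessarily, at significant cost and disruption.

With the conventional null hypothesis that the structure meets the required load capacity (safe):
A Type I error is rejecting H₀ when H₀ is true.
Here that means closing the structure for repairs when actually the structure meets the required load capacity (safe).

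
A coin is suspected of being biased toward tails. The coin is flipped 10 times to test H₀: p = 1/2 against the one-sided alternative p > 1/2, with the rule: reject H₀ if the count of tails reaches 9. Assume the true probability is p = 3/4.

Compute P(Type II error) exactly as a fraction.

Under the alternative p = 3/4, K ~ Binomial(10, 3/4); β is the probability the test does not reject, P(K < 9).
Equivalently, β = 1 − P(K ≥ 9) = 792697/1048576.

792697/1048576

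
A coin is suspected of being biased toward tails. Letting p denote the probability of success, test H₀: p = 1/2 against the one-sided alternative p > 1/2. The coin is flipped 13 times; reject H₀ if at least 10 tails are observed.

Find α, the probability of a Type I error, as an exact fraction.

The Type I error probability is α = P(S ≥ 10) computed under H₀, where S ~ Binomial(13, 1/2).
P(S ≥ 10) = [C(13,10) + C(13,11) + C(13,12) + C(13,13)] / 2^13 = (286 + 78 + 13 + 1) / 8192 = 378/8192 = 189/4096.

189/4096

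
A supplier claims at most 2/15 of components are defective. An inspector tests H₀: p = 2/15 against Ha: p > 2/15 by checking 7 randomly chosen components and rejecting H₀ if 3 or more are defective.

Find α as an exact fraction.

Under H₀, X ~ Binomial(7, 2/15); the Type I error rate is P(X ≥ 3).
Via the complement, α = 1 − Σ_{j=0}^{2} C(7,j)(2/15)^j(13/15)^{7-j} = 623128/11390625.

623128/11390625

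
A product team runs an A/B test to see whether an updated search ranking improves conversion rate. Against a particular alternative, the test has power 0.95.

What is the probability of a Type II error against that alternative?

0.05

Power = 1 − β, so β = 1 − 0.95 = 0.05.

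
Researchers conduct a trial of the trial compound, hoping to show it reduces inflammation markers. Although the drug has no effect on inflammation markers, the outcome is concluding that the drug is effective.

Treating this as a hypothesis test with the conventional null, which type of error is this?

The null hypothesis here is that the drug has no effect on inflammation markers.
'Concluding that the drug is effective' corresponds to rejecting H₀.
H₀ was rejected but H₀ is true — a Type I error (false positive).

Type I error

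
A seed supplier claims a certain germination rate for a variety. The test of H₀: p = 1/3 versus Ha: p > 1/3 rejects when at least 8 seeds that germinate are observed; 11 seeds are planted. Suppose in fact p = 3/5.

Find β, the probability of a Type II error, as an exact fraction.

6872224/9765625

A Type II error is failing to reject when Ha holds: with p = 3/5, β = P(Y ≤ 7).
Adding the binomial probabilities P(Y=0)+…+P(Y=7) at p = 3/5 gives 6872224/9765625.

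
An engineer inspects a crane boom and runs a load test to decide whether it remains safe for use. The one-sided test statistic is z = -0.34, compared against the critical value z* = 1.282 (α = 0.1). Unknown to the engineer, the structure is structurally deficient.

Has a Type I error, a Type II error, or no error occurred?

Type II error

The conventional null hypothesis is that the structure meets the required load capacity (safe).
Since z = -0.34 ≤ z* = 1.282, H₀ is not rejected.
H₀ is false (actually the structure is structurally deficient).
Failing to reject a false H₀ is a Type II error.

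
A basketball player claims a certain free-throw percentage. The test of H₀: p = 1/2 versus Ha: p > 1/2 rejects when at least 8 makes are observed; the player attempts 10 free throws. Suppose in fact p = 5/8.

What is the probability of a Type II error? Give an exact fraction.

β = P(fail to reject H₀ | Ha true) = P(X ≤ 7 | p = 5/8), X ~ Binomial(10, 5/8).
Summing C(10,j)·(5/8)^j·(3/8)^{10-j} for j = 0..7 gives 211794831/268435456.

211794831/268435456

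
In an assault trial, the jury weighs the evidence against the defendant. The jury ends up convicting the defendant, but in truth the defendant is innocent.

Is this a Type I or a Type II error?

Type I error

The null hypothesis here is that the defendant is innocent.
'Convicting the defendant' corresponds to rejecting H₀.
H₀ was rejected but H₀ is true — a Type I error (false positive).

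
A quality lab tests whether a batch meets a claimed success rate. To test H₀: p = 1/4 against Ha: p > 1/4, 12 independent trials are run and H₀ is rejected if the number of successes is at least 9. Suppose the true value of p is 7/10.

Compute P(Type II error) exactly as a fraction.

101496845313/200000000000

β = P(fail to reject H₀ | Ha true) = P(Y ≤ 8 | p = 7/10), Y ~ Binomial(12, 7/10).
Equivalently, β = 1 − P(Y ≥ 9) = 101496845313/200000000000.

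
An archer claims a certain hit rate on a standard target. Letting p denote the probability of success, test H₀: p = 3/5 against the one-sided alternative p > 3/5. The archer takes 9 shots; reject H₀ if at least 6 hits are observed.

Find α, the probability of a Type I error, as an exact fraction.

942597/1953125

Under H₀, Y ~ Binomial(9, 3/5), and α = P(Y ≥ 6).
Adding the binomial terms for j = 6 through 9 with p = 3/5 yields 942597/1953125.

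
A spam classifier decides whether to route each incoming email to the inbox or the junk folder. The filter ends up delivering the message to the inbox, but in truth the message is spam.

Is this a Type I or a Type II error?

The null hypothesis here is that the message is legitimate (not spam).
'Delivering the message to the inbox' corresponds to failing to reject H₀.
H₀ was not rejected but H₀ is false — a Type II error (false negative).

Type II error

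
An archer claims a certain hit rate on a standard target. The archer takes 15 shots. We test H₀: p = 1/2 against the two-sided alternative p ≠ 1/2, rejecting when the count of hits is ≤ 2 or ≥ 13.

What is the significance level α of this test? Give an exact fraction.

α = P(Y ≤ 2 or Y ≥ 13 | p = 1/2), Y ~ Binomial(15, 1/2).
By symmetry, α = 2·P(Y ≤ 2) = 2·(1 + 15 + 105)/32768 = 242/32768 = 121/16384.

121/16384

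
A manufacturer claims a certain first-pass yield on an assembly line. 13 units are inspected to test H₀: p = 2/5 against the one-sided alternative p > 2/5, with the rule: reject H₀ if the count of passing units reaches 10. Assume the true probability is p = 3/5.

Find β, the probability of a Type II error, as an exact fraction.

202983472/244140625

A Type II error is failing to reject when Ha holds: with p = 3/5, β = P(Y ≤ 9).
Summing C(13,j)·(3/5)^j·(2/5)^{13-j} for j = 0..9 gives 202983472/244140625.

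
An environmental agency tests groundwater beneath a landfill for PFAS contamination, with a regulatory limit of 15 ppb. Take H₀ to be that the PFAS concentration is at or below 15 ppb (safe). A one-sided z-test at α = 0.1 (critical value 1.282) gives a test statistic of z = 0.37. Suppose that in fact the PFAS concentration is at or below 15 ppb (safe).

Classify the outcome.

Since z = 0.37 ≤ z* = 1.282, H₀ is not rejected.
H₀ is true (actually the PFAS concentration is at or below 15 ppb (safe)).
The decision matches the true state — no error.

No error (correct decision).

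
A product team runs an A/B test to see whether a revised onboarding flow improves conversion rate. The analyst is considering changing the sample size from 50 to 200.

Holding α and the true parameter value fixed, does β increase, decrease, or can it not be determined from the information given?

Increasing n separates the H₀ and Ha sampling distributions, so under Ha fewer outcomes land in the acceptance region.

It decreases.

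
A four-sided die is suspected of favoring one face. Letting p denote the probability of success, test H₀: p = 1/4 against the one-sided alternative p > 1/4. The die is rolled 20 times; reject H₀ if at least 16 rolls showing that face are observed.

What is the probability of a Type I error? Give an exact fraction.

α = P(reject H₀ | H₀ true) = P(X ≥ 16 | p = 1/4), with X ~ Binomial(20, 1/4).
Summing C(20,j)(1/4)^j(3/4)^{20−j} for j = 16,…,20 gives 106249/274877906944.

106249/274877906944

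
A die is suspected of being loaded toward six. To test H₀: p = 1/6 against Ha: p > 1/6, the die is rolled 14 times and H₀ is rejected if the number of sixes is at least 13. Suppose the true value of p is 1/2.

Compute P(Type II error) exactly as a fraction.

16369/16384

A Type II error is failing to reject when Ha holds: with p = 1/2, β = P(S ≤ 12).
Summing C(14,j)·(1/2)^j·(1/2)^{14-j} for j = 0..12 gives 16369/16384.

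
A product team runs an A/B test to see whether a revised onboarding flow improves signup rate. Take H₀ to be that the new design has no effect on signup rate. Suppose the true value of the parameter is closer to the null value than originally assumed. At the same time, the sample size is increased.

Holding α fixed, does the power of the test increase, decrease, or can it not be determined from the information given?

The first change alone would make β increase; the second alone would make β decrease. Which effect dominates depends on the magnitudes, which are not given.
Since power = 1 − β, the effect on power is likewise indeterminate.

Cannot be determined from the information given.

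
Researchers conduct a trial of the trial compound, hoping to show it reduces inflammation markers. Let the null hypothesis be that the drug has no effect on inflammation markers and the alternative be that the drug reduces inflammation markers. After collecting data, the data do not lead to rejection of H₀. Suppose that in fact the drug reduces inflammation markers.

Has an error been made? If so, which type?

H₀ was not rejected, but H₀ is actually false.
Failing to reject a false null hypothesis is a Type II error (false negative).

Type II error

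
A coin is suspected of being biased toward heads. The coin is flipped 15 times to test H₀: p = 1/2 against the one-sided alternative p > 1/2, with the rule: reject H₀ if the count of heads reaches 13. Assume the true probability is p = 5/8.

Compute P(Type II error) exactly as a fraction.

A Type II error is failing to reject when Ha holds: with p = 5/8, β = P(K ≤ 12).
Equivalently, β = 1 − P(K ≥ 13) = 33725631854457/35184372088832.

33725631854457/35184372088832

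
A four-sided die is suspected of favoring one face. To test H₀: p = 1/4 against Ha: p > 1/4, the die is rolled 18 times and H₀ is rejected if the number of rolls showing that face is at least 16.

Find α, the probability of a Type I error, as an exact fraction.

The Type I error probability is α = P(X ≥ 16) computed under H₀, where X ~ Binomial(18, 1/4).
P(X ≥ 16) = Σ_{j=16}^{18} C(18,j)·(1/4)^j·(3/4)^{18-j} = 179/8589934592.

179/8589934592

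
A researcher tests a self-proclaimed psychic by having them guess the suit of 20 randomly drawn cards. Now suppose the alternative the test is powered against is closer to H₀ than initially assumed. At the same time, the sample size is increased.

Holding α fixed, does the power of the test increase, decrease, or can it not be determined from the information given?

Cannot be determined from the information given.

The first change alone would make β increase; the second alone would make β decrease. Which effect dominates depends on the magnitudes, which are not given.
Since power = 1 − β, the effect on power is likewise indeterminate.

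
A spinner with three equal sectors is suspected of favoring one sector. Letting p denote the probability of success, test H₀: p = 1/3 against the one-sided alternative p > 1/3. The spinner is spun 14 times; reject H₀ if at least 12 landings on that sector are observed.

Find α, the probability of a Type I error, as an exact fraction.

131/1594323

The Type I error probability is α = P(Y ≥ 12) computed under H₀, where Y ~ Binomial(14, 1/3).
Adding the binomial terms for j = 12 through 14 with p = 1/3 yields 131/1594323.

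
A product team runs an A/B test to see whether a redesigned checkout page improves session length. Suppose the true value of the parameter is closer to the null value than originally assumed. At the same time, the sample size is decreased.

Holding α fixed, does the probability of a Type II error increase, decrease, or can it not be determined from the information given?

It increases.

A smaller departure from H₀ means the test statistic under Ha is distributed closer to where it would be under H₀; rejection becomes less likely. A smaller sample increases the standard error, so the sampling distributions under H₀ and Ha overlap more. Both changes push β in the same direction.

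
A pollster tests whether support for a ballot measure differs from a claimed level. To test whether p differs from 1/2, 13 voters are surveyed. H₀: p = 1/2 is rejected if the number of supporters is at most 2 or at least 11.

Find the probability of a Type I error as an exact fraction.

The significance level is the null-hypothesis probability of the rejection region {≤2} ∪ {≥11}.
Each tail has probability (1 + 13 + 78)/8192; doubling gives α = 184/8192 = 23/1024.

23/1024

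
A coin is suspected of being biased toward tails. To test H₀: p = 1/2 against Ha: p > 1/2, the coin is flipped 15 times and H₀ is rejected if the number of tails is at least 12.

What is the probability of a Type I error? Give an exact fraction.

9/512

α = P(reject H₀ | H₀ true) = P(Y ≥ 12 | p = 1/2), with Y ~ Binomial(15, 1/2).
P(Y ≥ 12) = [C(15,12) + C(15,13) + C(15,14) + C(15,15)] / 2^15 = (455 + 105 + 15 + 1) / 32768 = 576/32768 = 9/512.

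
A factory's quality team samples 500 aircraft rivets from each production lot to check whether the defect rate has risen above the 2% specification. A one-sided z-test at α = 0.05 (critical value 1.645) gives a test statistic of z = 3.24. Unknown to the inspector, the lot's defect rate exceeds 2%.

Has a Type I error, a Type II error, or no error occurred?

The conventional null hypothesis is that the lot's defect rate is 2% (within specification).
Since z = 3.24 > z* = 1.645, H₀ is rejected.
H₀ is false (actually the lot's defect rate exceeds 2%).
The decision matches the true state — no error.

Neither — the decision is correct.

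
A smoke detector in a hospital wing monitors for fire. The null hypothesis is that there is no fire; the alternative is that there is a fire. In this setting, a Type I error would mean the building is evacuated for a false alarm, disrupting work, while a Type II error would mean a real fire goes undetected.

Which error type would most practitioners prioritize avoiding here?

Type II error

The Type II consequence (a real fire goes undetected) is more severe than the Type I consequence (the building is evacuated for a false alarm, disrupting work).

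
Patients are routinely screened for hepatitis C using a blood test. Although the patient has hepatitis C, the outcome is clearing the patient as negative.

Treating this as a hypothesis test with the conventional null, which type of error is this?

The null hypothesis here is that the patient does not have hepatitis C.
'Clearing the patient as negative' corresponds to failing to reject H₀.
H₀ was not rejected but H₀ is false — a Type II error (false negative).

Type II error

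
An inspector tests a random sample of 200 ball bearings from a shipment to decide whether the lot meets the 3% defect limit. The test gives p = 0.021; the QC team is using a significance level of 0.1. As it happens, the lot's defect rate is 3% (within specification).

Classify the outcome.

The conventional null hypothesis is that the lot's defect rate is 3% (within specification).
Since p = 0.021 < α = 0.1, H₀ is rejected.
H₀ is true (actually the lot's defect rate is 3% (within specification)).
Rejecting a true H₀ is a Type I error.

Type I error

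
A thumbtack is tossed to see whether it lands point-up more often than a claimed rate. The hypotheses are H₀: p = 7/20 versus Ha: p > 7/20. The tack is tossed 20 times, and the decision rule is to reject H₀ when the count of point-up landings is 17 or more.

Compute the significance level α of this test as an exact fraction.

α = P(reject H₀ | H₀ true) = P(S ≥ 17 | p = 7/20), with S ~ Binomial(20, 7/20).
P(S ≥ 17) = Σ_{j=17}^{20} C(20,j)·(7/20)^j·(13/20)^{20-j} = 637973598365478054631/104857600000000000000000000.

637973598365478054631/104857600000000000000000000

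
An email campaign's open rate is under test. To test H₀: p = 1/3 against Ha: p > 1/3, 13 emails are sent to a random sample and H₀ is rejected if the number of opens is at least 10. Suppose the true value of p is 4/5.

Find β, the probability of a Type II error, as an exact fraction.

61688401/244140625

β = P(fail to reject H₀ | Ha true) = P(Y ≤ 9 | p = 4/5), Y ~ Binomial(13, 4/5).
Adding the binomial probabilities P(Y=0)+…+P(Y=9) at p = 4/5 gives 61688401/244140625.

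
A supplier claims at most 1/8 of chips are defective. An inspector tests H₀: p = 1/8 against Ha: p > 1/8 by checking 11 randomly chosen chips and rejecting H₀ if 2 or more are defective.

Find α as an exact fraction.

The significance level is the probability, assuming p = 1/8, of seeing 2 or more defectives in 11 draws.
Via the complement, α = 1 − Σ_{j=0}^{1} C(11,j)(1/8)^j(7/8)^{11-j} = 1752690055/4294967296.

1752690055/4294967296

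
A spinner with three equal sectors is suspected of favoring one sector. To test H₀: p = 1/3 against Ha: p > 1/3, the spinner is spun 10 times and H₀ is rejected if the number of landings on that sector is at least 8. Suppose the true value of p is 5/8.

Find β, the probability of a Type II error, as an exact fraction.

A Type II error is failing to reject when Ha holds: with p = 5/8, β = P(S ≤ 7).
Summing C(10,j)·(5/8)^j·(3/8)^{10-j} for j = 0..7 gives 211794831/268435456.

211794831/268435456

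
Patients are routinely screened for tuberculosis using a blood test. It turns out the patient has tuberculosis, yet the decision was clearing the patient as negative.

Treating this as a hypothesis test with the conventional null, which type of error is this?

Type II error

The null hypothesis here is that the patient does not have tuberculosis.
'Clearing the patient as negative' corresponds to failing to reject H₀.
H₀ was not rejected but H₀ is false — a Type II error (false negative).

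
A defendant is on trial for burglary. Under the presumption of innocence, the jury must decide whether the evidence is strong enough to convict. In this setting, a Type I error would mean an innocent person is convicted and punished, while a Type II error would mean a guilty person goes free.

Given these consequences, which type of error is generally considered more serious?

The Type I consequence (an innocent person is convicted and punished) is more severe than the Type II consequence (a guilty person goes free).

Type I error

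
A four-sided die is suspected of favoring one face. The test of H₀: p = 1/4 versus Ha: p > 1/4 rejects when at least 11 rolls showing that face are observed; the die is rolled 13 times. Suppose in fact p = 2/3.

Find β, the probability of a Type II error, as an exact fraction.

50857/59049

Under the alternative p = 2/3, Y ~ Binomial(13, 2/3); β is the probability the test does not reject, P(Y < 11).
Summing C(13,j)·(2/3)^j·(1/3)^{13-j} for j = 0..10 gives 50857/59049.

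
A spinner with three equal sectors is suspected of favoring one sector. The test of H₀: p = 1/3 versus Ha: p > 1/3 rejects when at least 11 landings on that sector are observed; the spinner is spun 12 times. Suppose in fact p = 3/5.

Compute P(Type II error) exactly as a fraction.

239357656/244140625

β = P(fail to reject H₀ | Ha true) = P(Y ≤ 10 | p = 3/5), Y ~ Binomial(12, 3/5).
Equivalently, β = 1 − P(Y ≥ 11) = 239357656/244140625.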